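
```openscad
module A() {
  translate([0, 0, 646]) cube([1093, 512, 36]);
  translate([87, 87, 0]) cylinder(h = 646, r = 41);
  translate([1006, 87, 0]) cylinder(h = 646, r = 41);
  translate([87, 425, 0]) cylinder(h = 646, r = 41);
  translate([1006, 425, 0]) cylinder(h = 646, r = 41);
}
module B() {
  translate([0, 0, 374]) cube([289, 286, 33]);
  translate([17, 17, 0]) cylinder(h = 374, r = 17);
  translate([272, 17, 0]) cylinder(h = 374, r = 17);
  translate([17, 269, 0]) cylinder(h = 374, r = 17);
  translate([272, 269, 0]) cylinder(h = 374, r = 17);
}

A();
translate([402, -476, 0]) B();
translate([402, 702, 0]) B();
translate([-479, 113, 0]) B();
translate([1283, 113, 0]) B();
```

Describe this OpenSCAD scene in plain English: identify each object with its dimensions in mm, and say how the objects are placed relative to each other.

A is a table with a 1093×512 mm rectangular top, 36 mm thick, top surface at z = 682 mm, supported by four round legs of 82 mm diameter, each leg's bounding box inset 46 mm from the nearest pair of top edges, running from the floor.

B is a simple wooden stool: a rectangular seat 289 mm (x) by 286 mm (y), 33 mm thick, top face at z = 407 mm, on four round legs, each 34 mm in diameter. The legs rest on z = 0, each leg's axis is inset half a diameter from the nearest pair of seat edges (so the leg's bounding box is flush with the corner).

Four stools sit around the table at the −y, +y, −x, +x sides.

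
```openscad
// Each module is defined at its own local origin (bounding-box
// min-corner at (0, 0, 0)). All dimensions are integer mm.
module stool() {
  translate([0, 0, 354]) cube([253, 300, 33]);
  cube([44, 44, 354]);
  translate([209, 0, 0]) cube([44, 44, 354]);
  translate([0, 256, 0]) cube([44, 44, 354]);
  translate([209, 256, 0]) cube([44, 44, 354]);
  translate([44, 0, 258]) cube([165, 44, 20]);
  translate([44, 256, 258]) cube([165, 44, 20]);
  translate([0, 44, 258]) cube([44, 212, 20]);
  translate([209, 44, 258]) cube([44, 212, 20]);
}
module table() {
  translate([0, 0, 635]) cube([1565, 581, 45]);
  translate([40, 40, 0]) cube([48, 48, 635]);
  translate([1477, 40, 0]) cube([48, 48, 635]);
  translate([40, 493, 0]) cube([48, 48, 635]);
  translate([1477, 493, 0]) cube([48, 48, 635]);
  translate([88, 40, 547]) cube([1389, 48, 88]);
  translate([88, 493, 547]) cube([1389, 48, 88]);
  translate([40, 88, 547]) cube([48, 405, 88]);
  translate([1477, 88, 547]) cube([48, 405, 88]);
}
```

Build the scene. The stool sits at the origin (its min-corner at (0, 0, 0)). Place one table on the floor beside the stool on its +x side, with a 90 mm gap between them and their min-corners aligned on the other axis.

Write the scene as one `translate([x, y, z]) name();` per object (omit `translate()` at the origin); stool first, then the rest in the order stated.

stool();
translate([343, 0, 0]) table();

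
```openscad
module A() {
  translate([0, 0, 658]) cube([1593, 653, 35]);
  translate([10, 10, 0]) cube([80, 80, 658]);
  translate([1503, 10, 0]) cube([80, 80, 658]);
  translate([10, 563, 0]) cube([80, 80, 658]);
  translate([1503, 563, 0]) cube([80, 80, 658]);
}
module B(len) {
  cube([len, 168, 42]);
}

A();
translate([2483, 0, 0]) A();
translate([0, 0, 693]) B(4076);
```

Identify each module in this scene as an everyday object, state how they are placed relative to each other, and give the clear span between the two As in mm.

Second table starts at x = 2483; first ends at x = 1593; clear span = 2483 − 1593 = 890 mm.

A is a table. B is a beam. A beam spans the tops of two tables. The clear span between the two tables is 890 mm.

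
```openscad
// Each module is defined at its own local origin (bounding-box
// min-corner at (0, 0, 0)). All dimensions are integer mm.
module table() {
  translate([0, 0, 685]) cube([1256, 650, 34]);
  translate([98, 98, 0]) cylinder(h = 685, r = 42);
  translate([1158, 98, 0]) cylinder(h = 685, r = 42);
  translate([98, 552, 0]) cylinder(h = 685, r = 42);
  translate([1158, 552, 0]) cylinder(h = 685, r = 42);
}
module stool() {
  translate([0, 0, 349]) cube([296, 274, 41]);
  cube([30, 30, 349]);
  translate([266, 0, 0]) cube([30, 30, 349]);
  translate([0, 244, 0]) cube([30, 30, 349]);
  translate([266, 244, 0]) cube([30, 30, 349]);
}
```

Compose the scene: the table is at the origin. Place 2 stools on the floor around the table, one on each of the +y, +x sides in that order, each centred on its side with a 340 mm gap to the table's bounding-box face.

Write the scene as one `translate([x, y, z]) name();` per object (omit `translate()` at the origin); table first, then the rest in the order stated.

table();
translate([480, 990, 0]) stool();
translate([1596, 188, 0]) stool();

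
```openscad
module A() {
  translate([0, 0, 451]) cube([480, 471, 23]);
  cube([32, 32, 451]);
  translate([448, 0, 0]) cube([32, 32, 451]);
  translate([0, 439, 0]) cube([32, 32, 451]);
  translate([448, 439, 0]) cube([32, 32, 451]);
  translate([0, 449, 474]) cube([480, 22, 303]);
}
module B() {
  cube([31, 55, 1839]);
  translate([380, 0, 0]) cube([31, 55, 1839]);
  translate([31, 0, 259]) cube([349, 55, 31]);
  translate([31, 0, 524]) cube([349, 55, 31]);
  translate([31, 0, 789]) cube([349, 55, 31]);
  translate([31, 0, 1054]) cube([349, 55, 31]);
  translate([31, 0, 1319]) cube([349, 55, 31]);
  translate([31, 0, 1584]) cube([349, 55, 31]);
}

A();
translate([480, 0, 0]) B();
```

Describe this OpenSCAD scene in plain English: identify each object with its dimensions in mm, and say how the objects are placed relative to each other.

A is a chair: 480×471 mm seat, 23 mm thick, top at z = 474 mm, on four 32 mm square corner legs flush with the seat edges. A 22 mm thick backrest slab spans the full seat width, extending 303 mm above the seat top, its back face flush with the seat's +y edge.

B is a straight ladder. Two 31×55 mm vertical rails, 1839 mm tall, stand 411 mm apart (outside-to-outside) with their front faces coplanar on the −y side. 6 rungs, each 55 mm deep and 31 mm tall, span between the inner faces of the rails, front faces flush with the rails. The lowest rung's underside is at z = 259 mm and rungs are spaced 265 mm apart (underside to underside).

The ladder is against the chair's +x side, with their −y faces flush.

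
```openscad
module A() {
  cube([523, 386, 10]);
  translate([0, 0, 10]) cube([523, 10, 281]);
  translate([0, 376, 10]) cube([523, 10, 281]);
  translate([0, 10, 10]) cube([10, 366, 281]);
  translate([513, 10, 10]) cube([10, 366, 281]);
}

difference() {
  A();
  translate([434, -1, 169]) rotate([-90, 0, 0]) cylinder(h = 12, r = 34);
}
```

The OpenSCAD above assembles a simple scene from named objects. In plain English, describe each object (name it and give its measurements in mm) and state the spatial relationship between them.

A is an open-topped rectangular box: outside dimensions 523×386×291 mm, with a uniform wall and base thickness of 10 mm. The base is a full 523×386 slab on the floor; four walls sit on top of the base. The front and back walls (the −y and +y sides) span the full width; the two side walls fit between them.

The open box has a circular hole of radius 34 mm through its front wall, centred at (x = 434, z = 169).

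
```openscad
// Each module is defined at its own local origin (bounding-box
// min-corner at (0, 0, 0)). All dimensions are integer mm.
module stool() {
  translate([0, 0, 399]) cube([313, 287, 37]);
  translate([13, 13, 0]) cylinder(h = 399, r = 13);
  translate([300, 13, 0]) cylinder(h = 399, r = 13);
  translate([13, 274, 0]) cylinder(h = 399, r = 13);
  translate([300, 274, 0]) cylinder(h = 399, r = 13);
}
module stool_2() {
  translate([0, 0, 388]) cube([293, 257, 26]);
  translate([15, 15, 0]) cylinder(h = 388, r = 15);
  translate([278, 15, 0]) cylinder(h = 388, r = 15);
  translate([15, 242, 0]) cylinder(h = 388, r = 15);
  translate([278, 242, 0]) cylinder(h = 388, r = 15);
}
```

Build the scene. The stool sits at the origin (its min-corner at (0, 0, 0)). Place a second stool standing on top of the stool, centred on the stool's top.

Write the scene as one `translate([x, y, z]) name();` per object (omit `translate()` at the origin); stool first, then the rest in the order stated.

stool();
translate([10, 15, 436]) stool_2();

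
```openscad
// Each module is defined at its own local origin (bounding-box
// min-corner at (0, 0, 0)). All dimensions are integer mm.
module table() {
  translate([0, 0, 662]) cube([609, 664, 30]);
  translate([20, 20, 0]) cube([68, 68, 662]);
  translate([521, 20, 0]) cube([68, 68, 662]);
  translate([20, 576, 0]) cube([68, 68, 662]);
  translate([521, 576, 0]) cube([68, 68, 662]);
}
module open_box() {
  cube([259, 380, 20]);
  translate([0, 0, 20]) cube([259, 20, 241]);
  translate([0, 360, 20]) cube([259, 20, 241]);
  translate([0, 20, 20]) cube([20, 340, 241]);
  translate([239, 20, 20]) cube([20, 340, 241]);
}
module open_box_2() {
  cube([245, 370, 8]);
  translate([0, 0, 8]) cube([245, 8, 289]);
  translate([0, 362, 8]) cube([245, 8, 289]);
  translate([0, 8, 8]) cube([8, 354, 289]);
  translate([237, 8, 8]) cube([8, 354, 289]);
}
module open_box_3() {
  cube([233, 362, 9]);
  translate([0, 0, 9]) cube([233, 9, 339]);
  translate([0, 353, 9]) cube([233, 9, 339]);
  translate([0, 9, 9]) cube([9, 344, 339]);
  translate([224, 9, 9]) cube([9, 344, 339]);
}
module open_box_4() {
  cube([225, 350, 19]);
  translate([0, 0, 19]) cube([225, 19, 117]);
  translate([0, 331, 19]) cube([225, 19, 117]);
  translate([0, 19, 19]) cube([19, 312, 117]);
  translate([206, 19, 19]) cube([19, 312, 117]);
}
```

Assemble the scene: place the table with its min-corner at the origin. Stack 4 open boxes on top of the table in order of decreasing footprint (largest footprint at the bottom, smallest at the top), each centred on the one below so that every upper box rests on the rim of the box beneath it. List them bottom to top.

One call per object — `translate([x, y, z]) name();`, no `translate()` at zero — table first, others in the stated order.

table();
translate([175, 142, 692]) open_box();
translate([182, 147, 953]) open_box_2();
translate([188, 151, 1250]) open_box_3();
translate([192, 157, 1598]) open_box_4();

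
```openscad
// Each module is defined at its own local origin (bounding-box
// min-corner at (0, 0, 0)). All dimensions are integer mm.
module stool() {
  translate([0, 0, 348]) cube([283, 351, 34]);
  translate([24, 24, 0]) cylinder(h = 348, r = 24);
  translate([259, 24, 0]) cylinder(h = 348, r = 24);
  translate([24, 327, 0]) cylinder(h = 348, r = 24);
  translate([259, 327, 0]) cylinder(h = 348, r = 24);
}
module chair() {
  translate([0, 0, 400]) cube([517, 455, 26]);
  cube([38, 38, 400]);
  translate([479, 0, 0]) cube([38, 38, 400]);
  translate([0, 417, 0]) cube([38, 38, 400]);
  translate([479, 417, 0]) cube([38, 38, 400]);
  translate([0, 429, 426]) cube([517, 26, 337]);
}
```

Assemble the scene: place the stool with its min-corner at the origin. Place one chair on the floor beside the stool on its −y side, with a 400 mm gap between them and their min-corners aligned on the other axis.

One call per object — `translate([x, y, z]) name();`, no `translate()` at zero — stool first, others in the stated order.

stool();
translate([0, -855, 0]) chair();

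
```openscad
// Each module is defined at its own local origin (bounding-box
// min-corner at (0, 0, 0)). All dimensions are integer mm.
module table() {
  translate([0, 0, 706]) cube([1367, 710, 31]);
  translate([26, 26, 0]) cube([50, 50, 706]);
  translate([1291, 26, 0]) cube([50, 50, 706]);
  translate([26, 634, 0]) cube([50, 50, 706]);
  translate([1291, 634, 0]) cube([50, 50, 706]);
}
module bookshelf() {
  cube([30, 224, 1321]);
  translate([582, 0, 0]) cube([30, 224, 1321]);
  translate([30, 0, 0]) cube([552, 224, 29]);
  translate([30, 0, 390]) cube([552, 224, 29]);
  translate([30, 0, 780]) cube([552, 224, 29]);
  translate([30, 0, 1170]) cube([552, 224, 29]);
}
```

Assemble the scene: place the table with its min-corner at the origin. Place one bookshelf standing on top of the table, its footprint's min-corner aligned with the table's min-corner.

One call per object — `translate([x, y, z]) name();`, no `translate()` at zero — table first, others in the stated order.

table();
translate([0, 0, 737]) bookshelf();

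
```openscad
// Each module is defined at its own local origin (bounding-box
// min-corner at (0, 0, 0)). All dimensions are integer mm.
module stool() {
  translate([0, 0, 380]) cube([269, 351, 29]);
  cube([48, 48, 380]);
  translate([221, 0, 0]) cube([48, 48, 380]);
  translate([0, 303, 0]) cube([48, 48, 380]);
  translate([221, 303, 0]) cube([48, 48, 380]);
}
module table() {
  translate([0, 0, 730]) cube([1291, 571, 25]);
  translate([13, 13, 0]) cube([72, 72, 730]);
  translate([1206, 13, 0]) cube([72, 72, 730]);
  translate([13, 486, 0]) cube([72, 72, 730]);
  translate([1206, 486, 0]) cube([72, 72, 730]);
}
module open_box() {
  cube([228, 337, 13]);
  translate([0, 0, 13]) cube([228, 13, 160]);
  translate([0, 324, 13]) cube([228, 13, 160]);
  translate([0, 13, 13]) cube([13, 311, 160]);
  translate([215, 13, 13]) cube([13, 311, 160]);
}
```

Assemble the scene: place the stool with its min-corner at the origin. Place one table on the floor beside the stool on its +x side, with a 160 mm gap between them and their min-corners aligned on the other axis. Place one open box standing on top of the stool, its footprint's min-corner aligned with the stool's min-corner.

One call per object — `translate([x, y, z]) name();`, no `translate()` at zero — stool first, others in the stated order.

stool();
translate([429, 0, 0]) table();
translate([0, 0, 409]) open_box();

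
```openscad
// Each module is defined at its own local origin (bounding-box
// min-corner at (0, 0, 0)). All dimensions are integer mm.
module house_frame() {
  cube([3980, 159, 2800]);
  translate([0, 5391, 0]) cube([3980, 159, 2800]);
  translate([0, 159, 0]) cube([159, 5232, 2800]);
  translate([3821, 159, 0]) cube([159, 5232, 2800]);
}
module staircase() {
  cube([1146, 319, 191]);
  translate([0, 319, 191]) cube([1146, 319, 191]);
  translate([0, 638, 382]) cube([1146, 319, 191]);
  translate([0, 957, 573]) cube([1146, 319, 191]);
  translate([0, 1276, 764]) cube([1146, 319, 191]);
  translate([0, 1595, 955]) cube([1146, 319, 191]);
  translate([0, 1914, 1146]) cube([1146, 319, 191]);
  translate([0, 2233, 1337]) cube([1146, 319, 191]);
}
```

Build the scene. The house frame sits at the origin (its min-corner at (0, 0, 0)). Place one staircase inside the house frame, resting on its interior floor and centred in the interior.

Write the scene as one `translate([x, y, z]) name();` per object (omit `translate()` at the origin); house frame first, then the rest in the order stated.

house_frame();
translate([1417, 1499, 0]) staircase();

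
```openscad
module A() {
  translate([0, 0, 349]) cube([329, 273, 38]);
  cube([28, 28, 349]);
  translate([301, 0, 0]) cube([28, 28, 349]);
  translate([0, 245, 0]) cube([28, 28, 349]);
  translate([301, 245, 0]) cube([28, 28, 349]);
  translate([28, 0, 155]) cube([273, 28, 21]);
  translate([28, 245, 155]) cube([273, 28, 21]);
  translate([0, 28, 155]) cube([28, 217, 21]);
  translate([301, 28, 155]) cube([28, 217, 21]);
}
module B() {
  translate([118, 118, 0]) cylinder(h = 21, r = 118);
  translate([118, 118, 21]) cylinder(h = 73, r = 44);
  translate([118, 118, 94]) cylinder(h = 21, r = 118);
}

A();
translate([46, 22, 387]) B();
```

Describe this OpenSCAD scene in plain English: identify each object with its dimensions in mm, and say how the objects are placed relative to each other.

A is a simple wooden stool: a rectangular seat 329 mm (x) by 273 mm (y), 38 mm thick, top face at z = 387 mm, on four square legs, each 28×28 mm in cross-section. The legs rest on z = 0, each flush with a corner of the seat. Four stretchers, 28 mm wide and 21 mm tall, connect adjacent legs with their undersides at z = 155 mm, each running between the inner faces of the legs it joins and aligned with the legs' outer faces on the other axis.

B is a spool: two coaxial disc flanges of radius 118 mm and thickness 21 mm, joined by a core cylinder of radius 44 mm and height 73 mm. The lower flange rests on z = 0 and the three cylinders share a vertical axis.

The spool is on top of the stool.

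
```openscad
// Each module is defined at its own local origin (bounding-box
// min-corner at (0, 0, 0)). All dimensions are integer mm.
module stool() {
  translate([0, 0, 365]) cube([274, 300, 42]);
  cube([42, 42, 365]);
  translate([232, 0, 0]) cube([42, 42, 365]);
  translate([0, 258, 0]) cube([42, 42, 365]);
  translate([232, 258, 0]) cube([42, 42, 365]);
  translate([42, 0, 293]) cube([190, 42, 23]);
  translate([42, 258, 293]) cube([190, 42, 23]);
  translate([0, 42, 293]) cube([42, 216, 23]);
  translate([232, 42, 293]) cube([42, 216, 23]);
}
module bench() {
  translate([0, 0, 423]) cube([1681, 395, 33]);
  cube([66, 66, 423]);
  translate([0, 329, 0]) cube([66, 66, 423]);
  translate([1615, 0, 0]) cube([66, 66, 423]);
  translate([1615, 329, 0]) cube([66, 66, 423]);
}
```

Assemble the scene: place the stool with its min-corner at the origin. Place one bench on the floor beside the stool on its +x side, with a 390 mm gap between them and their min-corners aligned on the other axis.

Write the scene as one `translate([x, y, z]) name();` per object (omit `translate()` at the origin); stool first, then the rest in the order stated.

stool();
translate([664, 0, 0]) bench();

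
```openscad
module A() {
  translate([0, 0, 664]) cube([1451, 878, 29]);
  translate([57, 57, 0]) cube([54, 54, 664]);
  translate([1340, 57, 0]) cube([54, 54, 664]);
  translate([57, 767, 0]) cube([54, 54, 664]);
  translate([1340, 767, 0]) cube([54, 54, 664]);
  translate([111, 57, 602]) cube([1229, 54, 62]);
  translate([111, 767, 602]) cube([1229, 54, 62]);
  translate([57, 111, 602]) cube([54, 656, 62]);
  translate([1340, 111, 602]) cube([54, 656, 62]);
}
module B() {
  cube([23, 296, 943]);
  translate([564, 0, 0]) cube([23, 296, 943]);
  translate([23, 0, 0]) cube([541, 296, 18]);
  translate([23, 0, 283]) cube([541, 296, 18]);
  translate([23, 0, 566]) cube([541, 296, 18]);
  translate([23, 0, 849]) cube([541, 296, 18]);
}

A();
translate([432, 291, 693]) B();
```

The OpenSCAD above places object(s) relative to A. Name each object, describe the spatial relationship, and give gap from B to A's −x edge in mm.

A is a table. B is a bookshelf. The bookshelf is on top of the table, centred. The gap from the bookshelf to the table's −x edge is 432 mm.

The bookshelf's min-x is at 432; the table's min-x is 0; gap = 432 mm.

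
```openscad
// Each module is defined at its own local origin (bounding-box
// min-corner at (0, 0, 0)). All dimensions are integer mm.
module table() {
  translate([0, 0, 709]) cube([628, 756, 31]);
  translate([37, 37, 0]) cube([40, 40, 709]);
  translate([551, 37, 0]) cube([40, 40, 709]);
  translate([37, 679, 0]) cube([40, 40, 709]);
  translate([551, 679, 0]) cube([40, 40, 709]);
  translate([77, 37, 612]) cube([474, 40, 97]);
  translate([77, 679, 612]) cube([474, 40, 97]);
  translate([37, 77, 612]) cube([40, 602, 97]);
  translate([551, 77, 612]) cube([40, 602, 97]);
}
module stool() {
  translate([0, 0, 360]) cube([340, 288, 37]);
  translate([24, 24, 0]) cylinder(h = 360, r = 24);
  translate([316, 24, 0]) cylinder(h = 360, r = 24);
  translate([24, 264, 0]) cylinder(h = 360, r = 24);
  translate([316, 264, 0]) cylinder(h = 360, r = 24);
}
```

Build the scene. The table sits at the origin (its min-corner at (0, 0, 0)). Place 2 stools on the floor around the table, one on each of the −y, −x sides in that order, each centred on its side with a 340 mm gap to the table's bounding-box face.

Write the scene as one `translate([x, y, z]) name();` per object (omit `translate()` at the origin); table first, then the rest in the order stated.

table();
translate([144, -628, 0]) stool();
translate([-680, 234, 0]) stool();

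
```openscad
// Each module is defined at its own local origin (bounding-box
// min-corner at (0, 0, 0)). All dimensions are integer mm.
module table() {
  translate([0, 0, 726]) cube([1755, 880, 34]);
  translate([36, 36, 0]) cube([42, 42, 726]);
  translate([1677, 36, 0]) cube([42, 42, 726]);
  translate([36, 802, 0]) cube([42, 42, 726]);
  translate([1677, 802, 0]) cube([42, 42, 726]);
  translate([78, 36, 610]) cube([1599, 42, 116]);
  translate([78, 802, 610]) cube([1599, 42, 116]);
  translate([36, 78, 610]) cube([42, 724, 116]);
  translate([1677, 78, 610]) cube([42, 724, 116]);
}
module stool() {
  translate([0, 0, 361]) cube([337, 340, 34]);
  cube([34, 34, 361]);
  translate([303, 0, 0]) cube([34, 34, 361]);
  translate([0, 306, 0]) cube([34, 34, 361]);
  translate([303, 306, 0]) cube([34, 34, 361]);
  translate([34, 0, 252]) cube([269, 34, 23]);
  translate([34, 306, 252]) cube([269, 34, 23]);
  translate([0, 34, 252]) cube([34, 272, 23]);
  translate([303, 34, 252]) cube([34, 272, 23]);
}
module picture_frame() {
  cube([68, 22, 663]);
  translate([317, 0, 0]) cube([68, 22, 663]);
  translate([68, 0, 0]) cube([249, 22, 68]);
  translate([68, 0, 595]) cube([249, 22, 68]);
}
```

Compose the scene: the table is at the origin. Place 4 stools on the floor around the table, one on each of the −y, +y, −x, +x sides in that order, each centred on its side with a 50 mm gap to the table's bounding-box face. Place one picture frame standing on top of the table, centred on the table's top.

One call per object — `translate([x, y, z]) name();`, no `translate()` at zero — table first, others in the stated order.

table();
translate([709, -390, 0]) stool();
translate([709, 930, 0]) stool();
translate([-387, 270, 0]) stool();
translate([1805, 270, 0]) stool();
translate([685, 429, 760]) picture_frame();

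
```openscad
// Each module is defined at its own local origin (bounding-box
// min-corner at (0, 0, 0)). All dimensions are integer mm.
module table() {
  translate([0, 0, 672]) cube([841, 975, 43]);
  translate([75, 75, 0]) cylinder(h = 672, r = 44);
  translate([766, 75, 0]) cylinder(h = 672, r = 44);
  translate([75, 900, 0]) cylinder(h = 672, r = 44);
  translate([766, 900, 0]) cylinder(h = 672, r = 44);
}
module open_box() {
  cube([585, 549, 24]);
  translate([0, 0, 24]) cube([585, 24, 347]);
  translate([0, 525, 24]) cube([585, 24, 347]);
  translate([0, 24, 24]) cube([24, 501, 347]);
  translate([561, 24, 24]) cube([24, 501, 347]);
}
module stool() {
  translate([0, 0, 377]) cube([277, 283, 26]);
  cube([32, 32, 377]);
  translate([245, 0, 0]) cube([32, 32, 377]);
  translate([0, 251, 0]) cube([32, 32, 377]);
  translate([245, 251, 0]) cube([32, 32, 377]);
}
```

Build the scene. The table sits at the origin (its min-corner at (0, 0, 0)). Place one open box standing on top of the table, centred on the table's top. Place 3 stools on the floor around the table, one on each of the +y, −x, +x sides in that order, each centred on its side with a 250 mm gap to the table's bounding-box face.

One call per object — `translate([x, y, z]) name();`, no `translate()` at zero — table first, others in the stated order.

table();
translate([128, 213, 715]) open_box();
translate([282, 1225, 0]) stool();
translate([-527, 346, 0]) stool();
translate([1091, 346, 0]) stool();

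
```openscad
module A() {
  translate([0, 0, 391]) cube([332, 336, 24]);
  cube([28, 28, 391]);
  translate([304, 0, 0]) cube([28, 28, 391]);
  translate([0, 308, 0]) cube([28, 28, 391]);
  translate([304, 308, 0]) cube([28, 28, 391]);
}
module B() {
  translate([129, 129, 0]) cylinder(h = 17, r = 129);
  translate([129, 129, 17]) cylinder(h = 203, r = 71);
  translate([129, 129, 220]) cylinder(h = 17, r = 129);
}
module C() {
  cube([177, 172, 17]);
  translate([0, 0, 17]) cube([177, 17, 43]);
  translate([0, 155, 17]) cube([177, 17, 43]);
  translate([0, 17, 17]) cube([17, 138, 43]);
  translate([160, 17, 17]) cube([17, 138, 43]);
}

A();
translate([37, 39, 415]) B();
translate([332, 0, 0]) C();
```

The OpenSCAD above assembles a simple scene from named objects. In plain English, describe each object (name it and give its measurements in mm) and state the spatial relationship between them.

A is a four-legged stool. The seat is a 332×336×24 mm slab whose top surface is at z = 415 mm; four square legs, each 28×28 mm in cross-section, run from the floor (z = 0) to the underside of the seat, each flush with a corner of the seat.

B is a spool: two coaxial disc flanges of radius 129 mm and thickness 17 mm, joined by a core cylinder of radius 71 mm and height 203 mm. The lower flange rests on z = 0 and the three cylinders share a vertical axis.

C is an open storage box with external size 177×172×60 mm and wall thickness 17 mm (the base is also 17 mm thick). The base covers the whole footprint; the four walls stand on the base, with the y-facing walls full-width and the x-facing walls fitting between their inner faces.

The spool is on top of the stool, centred. The open box is against the stool's +x side, with their −y faces flush.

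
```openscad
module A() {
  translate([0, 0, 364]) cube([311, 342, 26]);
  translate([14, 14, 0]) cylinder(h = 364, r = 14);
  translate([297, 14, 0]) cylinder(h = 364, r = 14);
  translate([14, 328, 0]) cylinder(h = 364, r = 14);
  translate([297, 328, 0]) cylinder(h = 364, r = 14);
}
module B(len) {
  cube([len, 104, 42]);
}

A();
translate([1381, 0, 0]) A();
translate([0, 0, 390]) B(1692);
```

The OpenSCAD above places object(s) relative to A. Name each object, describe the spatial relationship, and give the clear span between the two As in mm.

Second stool starts at x = 1381; first ends at x = 311; clear span = 1381 − 311 = 1070 mm.

A is a stool. B is a beam. A beam spans the tops of two stools. The clear span between the two stools is 1070 mm.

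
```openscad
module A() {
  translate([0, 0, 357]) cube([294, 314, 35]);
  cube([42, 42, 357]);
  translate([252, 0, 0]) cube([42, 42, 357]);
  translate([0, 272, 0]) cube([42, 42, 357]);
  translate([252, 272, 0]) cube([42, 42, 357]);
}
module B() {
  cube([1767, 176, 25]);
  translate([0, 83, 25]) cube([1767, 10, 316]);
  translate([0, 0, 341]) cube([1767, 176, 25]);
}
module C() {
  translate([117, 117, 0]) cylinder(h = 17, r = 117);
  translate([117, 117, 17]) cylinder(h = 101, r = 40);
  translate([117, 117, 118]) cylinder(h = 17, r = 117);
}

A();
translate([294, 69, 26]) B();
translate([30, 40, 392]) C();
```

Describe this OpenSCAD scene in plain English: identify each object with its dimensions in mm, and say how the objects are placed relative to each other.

A is a simple wooden stool: a rectangular seat 294 mm (x) by 314 mm (y), 35 mm thick, top face at z = 392 mm, on four square legs, each 42×42 mm in cross-section. The legs rest on z = 0, each flush with a corner of the seat.

B is an I-beam lying along x, 1767 mm long. Overall section height 366 mm. Two flanges 176 mm wide (y) and 25 mm thick, one on the floor and one at the top; a web 10 mm thick runs between them, centred on the flange width.

C is a spool: two coaxial disc flanges of radius 117 mm and thickness 17 mm, joined by a core cylinder of radius 40 mm and height 101 mm. The lower flange rests on z = 0 and the three cylinders share a vertical axis.

The I-beam is beside the stool with their tops flush at z = 392. The spool is on top of the stool, centred.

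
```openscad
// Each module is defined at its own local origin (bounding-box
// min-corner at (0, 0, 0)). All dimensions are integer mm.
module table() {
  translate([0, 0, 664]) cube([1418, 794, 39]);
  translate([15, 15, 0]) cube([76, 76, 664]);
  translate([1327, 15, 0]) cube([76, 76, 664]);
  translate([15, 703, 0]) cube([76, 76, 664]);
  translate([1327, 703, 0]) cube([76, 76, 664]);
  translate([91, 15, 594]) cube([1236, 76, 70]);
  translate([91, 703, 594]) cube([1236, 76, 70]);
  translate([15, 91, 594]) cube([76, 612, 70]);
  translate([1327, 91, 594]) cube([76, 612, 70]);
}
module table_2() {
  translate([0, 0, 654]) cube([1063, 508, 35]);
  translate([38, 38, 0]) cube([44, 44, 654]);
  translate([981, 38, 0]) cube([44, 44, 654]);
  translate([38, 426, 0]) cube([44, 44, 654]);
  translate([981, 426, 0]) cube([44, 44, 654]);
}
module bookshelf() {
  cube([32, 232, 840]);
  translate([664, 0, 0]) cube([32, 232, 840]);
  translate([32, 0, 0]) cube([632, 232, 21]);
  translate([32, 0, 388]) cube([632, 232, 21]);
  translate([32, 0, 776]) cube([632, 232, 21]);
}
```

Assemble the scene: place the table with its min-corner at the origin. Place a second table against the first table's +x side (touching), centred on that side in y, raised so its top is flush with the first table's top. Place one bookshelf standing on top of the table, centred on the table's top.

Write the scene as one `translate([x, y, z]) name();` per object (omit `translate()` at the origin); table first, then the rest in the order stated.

table();
translate([1418, 143, 14]) table_2();
translate([361, 281, 703]) bookshelf();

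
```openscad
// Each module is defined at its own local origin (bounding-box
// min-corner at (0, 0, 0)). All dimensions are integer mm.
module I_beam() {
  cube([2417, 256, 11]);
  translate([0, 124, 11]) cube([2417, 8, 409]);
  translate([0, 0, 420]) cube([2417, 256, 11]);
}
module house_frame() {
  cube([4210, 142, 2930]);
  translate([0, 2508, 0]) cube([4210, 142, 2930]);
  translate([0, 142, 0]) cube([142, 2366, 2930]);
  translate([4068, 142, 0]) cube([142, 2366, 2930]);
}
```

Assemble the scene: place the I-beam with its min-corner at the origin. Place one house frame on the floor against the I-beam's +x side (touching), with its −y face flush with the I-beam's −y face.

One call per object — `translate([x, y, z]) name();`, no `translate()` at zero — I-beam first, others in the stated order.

I_beam();
translate([2417, 0, 0]) house_frame();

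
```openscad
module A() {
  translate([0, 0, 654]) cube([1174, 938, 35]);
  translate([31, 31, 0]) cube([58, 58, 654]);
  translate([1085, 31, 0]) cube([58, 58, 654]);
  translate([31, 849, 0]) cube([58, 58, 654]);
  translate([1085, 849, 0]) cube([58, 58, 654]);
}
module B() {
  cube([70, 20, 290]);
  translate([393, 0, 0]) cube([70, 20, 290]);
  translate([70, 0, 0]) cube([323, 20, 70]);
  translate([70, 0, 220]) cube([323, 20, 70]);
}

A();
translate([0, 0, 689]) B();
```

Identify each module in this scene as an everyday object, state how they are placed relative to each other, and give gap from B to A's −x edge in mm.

The picture frame's min-x is at 0; the table's min-x is 0; gap = 0 mm.

A is a table. B is a picture frame. The picture frame is on top of the table. The gap from the picture frame to the table's −x edge is 0 mm.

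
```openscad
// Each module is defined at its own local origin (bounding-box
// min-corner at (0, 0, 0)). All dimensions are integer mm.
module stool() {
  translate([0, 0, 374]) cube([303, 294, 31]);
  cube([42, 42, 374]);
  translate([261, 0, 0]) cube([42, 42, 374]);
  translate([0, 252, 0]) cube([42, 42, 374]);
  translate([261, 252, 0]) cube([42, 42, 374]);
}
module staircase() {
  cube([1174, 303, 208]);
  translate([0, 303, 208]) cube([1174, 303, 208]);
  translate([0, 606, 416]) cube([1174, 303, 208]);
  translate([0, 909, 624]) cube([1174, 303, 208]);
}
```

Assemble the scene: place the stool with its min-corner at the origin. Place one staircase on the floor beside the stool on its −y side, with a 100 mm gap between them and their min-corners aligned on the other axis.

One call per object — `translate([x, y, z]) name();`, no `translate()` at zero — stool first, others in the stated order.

stool();
translate([0, -1312, 0]) staircase();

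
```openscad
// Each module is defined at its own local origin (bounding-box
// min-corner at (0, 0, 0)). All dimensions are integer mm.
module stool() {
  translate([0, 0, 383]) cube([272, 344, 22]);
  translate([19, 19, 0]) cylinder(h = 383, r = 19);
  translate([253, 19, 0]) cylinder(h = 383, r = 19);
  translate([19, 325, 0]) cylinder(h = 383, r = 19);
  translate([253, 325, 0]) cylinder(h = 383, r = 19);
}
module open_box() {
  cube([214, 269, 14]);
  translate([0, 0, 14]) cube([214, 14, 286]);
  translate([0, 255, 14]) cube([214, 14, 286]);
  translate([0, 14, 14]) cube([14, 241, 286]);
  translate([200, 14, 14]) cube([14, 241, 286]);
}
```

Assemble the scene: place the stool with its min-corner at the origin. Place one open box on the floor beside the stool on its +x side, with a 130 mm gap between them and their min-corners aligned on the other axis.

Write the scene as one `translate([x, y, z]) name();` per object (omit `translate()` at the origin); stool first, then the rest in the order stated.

stool();
translate([402, 0, 0]) open_box();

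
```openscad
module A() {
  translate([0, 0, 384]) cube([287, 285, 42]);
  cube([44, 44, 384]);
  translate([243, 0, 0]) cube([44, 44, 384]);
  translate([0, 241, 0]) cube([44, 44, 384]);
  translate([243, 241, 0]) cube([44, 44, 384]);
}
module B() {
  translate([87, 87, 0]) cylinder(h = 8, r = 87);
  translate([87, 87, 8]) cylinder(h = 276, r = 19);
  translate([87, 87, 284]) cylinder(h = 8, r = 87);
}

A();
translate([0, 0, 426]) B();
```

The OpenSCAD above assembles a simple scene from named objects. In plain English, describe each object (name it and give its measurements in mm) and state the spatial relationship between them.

A is a simple wooden stool: a rectangular seat 287 mm (x) by 285 mm (y), 42 mm thick, top face at z = 426 mm, on four square legs, each 44×44 mm in cross-section. The legs rest on z = 0, each flush with a corner of the seat.

B is a spool: two coaxial disc flanges of radius 87 mm and thickness 8 mm, joined by a core cylinder of radius 19 mm and height 276 mm. The lower flange rests on z = 0 and the three cylinders share a vertical axis.

The spool is on top of the stool.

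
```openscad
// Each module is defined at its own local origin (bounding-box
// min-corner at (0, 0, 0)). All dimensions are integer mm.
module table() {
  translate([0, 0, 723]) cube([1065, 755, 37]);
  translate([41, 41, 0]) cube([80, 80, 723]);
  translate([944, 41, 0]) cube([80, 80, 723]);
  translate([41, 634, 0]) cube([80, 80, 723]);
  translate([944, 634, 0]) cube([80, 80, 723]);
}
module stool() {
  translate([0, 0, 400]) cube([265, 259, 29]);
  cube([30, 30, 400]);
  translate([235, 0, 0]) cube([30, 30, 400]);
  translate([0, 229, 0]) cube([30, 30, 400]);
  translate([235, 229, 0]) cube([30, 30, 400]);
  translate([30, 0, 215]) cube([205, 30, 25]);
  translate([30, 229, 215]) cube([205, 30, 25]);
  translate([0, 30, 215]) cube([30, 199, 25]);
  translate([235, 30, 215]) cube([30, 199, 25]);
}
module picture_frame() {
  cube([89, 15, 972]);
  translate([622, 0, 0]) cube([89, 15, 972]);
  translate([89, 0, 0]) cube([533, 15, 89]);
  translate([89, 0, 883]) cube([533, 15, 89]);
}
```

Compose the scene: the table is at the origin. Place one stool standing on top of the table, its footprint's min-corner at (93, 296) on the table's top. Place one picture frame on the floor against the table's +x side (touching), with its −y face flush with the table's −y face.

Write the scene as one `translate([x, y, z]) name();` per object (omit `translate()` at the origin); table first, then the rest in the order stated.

table();
translate([93, 296, 760]) stool();
translate([1065, 0, 0]) picture_frame();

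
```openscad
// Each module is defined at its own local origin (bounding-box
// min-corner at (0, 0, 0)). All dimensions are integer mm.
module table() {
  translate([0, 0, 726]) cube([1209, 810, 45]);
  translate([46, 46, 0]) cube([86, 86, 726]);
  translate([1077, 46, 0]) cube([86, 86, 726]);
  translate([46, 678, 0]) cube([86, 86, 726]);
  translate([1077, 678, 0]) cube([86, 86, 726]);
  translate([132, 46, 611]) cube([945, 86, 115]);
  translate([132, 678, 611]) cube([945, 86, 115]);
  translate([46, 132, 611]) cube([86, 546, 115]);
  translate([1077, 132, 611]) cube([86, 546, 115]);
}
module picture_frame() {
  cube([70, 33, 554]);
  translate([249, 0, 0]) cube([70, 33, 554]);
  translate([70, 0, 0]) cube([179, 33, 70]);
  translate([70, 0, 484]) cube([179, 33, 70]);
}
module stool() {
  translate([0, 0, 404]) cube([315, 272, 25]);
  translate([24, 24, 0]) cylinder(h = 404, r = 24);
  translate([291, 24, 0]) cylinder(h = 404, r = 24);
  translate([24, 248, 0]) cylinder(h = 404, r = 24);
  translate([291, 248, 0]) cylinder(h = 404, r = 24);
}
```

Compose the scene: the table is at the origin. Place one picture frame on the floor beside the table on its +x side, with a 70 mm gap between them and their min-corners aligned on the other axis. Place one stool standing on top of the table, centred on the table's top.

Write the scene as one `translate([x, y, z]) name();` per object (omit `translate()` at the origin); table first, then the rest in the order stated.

table();
translate([1279, 0, 0]) picture_frame();
translate([447, 269, 771]) stool();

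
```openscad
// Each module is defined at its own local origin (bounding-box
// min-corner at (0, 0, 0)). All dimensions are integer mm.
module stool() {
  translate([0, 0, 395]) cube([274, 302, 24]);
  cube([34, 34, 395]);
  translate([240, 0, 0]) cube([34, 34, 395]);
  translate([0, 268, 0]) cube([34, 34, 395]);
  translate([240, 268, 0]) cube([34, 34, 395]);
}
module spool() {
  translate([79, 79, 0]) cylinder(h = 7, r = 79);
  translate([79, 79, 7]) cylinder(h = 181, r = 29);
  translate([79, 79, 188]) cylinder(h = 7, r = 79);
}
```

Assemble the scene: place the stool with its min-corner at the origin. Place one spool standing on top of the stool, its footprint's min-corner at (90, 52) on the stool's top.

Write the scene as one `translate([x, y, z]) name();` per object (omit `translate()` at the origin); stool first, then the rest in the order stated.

stool();
translate([90, 52, 419]) spool();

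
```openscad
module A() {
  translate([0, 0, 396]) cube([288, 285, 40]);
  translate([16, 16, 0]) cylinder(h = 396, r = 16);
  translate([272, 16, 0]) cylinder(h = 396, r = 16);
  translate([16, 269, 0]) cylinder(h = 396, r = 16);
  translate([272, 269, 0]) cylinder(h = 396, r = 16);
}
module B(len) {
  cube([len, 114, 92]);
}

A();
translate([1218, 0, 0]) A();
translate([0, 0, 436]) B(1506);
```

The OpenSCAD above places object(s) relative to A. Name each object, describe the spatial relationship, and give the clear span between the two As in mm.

Second stool starts at x = 1218; first ends at x = 288; clear span = 1218 − 288 = 930 mm.

A is a stool. B is a beam. A beam spans the tops of two stools. The clear span between the two stools is 930 mm.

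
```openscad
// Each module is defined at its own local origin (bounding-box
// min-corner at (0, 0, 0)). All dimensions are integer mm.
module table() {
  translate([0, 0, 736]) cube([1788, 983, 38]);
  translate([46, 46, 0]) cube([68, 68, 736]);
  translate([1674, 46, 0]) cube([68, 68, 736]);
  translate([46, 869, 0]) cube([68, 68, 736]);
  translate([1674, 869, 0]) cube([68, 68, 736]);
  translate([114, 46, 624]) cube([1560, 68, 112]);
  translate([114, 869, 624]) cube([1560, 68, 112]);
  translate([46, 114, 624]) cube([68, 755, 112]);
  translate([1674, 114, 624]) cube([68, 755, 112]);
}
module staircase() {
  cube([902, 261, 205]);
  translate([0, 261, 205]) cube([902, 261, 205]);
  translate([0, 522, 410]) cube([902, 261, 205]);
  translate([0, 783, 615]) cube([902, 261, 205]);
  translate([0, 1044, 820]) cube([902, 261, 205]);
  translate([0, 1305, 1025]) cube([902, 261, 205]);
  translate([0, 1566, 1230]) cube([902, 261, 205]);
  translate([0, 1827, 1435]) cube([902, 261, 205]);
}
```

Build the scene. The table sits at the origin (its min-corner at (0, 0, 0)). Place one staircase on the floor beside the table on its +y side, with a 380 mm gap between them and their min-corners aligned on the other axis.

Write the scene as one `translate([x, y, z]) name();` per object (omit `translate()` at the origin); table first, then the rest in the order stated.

table();
translate([0, 1363, 0]) staircase();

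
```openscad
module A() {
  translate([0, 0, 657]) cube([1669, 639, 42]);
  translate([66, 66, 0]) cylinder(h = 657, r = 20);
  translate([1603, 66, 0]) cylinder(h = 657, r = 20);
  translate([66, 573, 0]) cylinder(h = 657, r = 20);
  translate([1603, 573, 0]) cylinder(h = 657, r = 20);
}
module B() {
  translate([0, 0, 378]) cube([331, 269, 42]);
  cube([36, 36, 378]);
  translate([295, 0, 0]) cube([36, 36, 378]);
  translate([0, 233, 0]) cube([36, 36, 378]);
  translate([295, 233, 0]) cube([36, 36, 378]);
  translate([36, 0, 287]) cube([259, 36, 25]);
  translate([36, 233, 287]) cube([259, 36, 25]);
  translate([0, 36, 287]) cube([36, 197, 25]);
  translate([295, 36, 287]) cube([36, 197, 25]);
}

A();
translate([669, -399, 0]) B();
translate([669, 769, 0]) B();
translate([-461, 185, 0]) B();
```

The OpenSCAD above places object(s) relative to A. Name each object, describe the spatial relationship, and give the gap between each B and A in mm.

Each stool's nearest face is 130 mm from the table's bounding box.

A is a table. B is a stool. Three stools sit around the table at the −y, +y, −x sides. The gap between each stool and the table is 130 mm.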